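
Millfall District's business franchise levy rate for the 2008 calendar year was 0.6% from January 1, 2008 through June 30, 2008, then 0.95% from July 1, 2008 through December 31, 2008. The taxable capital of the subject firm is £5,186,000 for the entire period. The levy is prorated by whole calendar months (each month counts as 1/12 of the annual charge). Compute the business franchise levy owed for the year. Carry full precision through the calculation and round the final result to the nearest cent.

January 1 – June 30, 2008: 6 months at 0.6% → £5,186,000 × 0.6% × 6/12 = £15,558.0000
July 1 – December 31, 2008: 6 months at 0.95% → £5,186,000 × 0.95% × 6/12 = £24,633.5000
Total = £40,191.5000

£40,191.50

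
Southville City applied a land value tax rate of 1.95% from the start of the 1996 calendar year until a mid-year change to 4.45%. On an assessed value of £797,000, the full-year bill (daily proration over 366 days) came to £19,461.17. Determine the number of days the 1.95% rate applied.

294 days

Let d = days at the first rate; then 366 − d days at the second rate.
£797,000 × [1.95%·d + 4.45%·(366−d)] / 366 = £19,461.17
Solving gives d = 294, so the new rate took effect on 21 October 1996.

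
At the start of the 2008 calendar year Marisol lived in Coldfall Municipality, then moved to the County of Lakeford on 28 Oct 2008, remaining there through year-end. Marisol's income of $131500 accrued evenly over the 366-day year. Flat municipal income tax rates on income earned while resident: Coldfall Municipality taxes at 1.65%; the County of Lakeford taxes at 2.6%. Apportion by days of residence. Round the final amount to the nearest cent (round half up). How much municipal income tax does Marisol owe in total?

Coldfall Municipality, 1 Jan – 27 Oct 2008: 301 days → $131500 × 1.65% × 301/366 = $1784.4119
The County of Lakeford, 28 Oct – 31 Dec 2008: 65 days → $131500 × 2.6% × 65/366 = $607.1995
Total = $2391.6113

$2391.61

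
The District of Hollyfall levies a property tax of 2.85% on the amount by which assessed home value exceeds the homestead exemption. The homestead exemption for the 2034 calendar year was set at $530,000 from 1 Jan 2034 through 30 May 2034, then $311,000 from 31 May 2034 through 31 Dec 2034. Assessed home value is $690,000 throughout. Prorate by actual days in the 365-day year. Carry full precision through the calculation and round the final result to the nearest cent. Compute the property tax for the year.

1 Jan – 30 May 2034: 150 days, exemption $530,000 → ($690,000 − $530,000) × 2.85% × 150/365 = $1,873.9726
31 May – 31 Dec 2034: 215 days, exemption $311,000 → ($690,000 − $311,000) × 2.85% × 215/365 = $6,362.5274
Total = $8,236.5000

$8,236.50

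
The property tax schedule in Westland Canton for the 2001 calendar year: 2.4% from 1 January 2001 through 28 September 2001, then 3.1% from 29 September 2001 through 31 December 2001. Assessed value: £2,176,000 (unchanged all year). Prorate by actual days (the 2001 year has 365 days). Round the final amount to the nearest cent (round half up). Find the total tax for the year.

£56,146.76

1 January – 28 September 2001: 271 days at 2.4% → £2,176,000 × 2.4% × 271/365 = £38,774.5315
29 September – 31 December 2001: 94 days at 3.1% → £2,176,000 × 3.1% × 94/365 = £17,372.2301
Total = £56,146.7616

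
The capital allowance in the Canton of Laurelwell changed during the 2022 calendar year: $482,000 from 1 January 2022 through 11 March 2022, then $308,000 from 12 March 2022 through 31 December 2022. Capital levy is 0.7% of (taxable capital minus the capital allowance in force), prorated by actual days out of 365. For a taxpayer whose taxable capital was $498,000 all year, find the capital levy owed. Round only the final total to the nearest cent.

$1,096.41

1 January – 11 March 2022: 70 days, exemption $482,000 → ($498,000 − $482,000) × 0.7% × 70/365 = $21.4795
12 March – 31 December 2022: 295 days, exemption $308,000 → ($498,000 − $308,000) × 0.7% × 295/365 = $1,074.9315
Total = $1,096.4110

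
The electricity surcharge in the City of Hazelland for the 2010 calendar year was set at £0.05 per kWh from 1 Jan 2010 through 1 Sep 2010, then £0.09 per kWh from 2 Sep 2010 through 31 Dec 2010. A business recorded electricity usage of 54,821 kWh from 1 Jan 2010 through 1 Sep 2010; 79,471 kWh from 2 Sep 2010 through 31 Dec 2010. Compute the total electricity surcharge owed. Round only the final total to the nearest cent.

1 Jan – 1 Sep 2010: 54,821 kWh at £0.05/kWh → £2,741.05
2 Sep – 31 Dec 2010: 79,471 kWh at £0.09/kWh → £7,152.39

£9,893.44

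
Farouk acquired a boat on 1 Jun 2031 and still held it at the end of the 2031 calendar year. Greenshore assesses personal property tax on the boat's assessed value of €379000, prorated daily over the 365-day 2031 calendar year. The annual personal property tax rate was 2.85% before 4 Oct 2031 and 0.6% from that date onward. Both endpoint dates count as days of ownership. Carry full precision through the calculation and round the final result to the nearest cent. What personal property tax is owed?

1 Jun – 3 Oct 2031: 125 days at 2.85% → €379000 × 2.85% × 125/365 = €3699.1438
4 Oct – 31 Dec 2031: 89 days at 0.6% → €379000 × 0.6% × 89/365 = €554.4822
Total = €4253.6260

€4253.63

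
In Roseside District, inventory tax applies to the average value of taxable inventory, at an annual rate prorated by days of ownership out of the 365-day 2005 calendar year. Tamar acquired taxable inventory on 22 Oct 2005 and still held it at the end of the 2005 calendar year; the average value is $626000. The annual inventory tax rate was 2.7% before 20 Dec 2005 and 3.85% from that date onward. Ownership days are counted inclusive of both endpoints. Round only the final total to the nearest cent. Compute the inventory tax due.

$3524.47

22 Oct – 19 Dec 2005: 59 days at 2.7% → $626000 × 2.7% × 59/365 = $2732.1041
20 Dec – 31 Dec 2005: 12 days at 3.85% → $626000 × 3.85% × 12/365 = $792.3616
Total = $3524.4658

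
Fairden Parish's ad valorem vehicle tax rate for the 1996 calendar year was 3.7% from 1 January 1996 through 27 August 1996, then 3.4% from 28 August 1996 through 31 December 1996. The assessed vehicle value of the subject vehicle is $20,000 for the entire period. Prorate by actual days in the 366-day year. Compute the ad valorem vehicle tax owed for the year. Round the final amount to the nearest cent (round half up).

$719.34

1 January – 27 August 1996: 240 days at 3.7% → $20,000 × 3.7% × 240/366 = $485.2459
28 August – 31 December 1996: 126 days at 3.4% → $20,000 × 3.4% × 126/366 = $234.0984
Total = $719.3443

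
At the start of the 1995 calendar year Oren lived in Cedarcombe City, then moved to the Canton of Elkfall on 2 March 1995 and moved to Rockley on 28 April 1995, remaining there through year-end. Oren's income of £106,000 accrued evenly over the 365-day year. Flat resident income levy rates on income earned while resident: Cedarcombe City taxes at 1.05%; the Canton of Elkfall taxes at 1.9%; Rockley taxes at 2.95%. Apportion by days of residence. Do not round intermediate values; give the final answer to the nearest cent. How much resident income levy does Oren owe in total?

£2,622.12

Cedarcombe City, 1 January – 1 March 1995: 60 days → £106,000 × 1.05% × 60/365 = £182.9589
The Canton of Elkfall, 2 March – 27 April 1995: 57 days → £106,000 × 1.9% × 57/365 = £314.5151
Rockley, 28 April – 31 December 1995: 248 days → £106,000 × 2.95% × 248/365 = £2,124.6466
Total = £2,622.1205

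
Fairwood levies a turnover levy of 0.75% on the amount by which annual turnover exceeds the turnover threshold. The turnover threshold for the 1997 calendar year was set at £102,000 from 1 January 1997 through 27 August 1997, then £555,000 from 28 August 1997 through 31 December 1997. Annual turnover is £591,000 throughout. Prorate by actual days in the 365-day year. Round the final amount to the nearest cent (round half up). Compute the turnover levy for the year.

1 January – 27 August 1997: 239 days, exemption £102,000 → (£591,000 − £102,000) × 0.75% × 239/365 = £2,401.4589
28 August – 31 December 1997: 126 days, exemption £555,000 → (£591,000 − £555,000) × 0.75% × 126/365 = £93.2055
Total = £2,494.6644

£2,494.66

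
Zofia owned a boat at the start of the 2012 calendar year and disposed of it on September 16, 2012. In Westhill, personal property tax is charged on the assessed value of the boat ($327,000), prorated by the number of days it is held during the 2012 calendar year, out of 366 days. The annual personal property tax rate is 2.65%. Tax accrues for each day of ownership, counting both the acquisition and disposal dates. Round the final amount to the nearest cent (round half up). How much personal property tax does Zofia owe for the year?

$6,155.82

Days held (January 1 – September 16, 2012): 260 out of 366
Tax = $327,000 × 2.65% × 260/366 = $6,155.8197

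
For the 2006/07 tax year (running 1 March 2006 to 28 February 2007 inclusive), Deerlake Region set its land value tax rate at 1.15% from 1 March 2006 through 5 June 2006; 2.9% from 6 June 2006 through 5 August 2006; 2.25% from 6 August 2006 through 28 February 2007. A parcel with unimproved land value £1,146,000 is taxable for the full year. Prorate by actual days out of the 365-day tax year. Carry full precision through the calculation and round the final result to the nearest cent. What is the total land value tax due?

1 March – 5 June 2006: 97 days at 1.15% → £1,146,000 × 1.15% × 97/365 = £3,502.3644
6 June – 5 August 2006: 61 days at 2.9% → £1,146,000 × 2.9% × 61/365 = £5,554.1753
6 August 2006 – 28 February 2007: 207 days at 2.25% → £1,146,000 × 2.25% × 207/365 = £14,623.2740
Total = £23,679.8137

£23,679.81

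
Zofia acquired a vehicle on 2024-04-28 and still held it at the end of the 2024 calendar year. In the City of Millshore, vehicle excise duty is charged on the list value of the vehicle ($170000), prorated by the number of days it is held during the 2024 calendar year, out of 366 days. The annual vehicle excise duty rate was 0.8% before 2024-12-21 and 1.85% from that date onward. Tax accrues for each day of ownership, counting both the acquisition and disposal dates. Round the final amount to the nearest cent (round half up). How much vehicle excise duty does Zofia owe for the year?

2024-04-28 to 2024-12-20: 237 days at 0.8% → $170000 × 0.8% × 237/366 = $880.6557
2024-12-21 to 2024-12-31: 11 days at 1.85% → $170000 × 1.85% × 11/366 = $94.5219
Total = $975.1776

$975.18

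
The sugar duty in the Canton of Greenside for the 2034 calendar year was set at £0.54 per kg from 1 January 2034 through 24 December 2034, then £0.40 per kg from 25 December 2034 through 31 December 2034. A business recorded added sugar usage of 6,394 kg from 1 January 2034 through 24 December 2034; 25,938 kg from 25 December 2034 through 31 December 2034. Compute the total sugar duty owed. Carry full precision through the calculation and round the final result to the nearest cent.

1 January – 24 December 2034: 6,394 kg at £0.54/kg → £3452.76
25 December – 31 December 2034: 25,938 kg at £0.40/kg → £10375.20

£13827.96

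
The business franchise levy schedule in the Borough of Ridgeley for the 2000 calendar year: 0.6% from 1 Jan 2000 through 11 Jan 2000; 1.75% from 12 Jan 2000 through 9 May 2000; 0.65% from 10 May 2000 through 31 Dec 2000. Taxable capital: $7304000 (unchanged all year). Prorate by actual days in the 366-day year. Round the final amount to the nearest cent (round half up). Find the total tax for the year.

1 Jan – 11 Jan 2000: 11 days at 0.6% → $7304000 × 0.6% × 11/366 = $1317.1148
12 Jan – 9 May 2000: 119 days at 1.75% → $7304000 × 1.75% × 119/366 = $41558.9617
10 May – 31 Dec 2000: 236 days at 0.65% → $7304000 × 0.65% × 236/366 = $30612.9399
Total = $73489.0164

$73489.02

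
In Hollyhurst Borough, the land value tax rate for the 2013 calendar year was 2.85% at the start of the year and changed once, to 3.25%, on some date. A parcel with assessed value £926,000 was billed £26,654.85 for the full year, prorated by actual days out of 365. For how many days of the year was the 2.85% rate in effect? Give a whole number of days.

339 days

Let d = days at the first rate; then 365 − d days at the second rate.
£926,000 × [2.85%·d + 3.25%·(365−d)] / 365 = £26,654.85
Solving gives d = 339, so the new rate took effect on 6 Dec 2013.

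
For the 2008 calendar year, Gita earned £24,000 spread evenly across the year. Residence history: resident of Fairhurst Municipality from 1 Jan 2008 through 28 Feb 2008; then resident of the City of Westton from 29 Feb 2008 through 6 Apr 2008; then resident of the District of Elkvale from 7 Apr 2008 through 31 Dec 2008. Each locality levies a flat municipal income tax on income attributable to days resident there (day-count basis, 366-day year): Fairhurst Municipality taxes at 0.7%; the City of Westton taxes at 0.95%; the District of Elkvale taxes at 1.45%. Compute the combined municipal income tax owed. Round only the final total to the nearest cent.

£306.52

Fairhurst Municipality, 1 Jan – 28 Feb 2008: 59 days → £24,000 × 0.7% × 59/366 = £27.0820
The City of Westton, 29 Feb – 6 Apr 2008: 38 days → £24,000 × 0.95% × 38/366 = £23.6721
The District of Elkvale, 7 Apr – 31 Dec 2008: 269 days → £24,000 × 1.45% × 269/366 = £255.7705
Total = £306.5246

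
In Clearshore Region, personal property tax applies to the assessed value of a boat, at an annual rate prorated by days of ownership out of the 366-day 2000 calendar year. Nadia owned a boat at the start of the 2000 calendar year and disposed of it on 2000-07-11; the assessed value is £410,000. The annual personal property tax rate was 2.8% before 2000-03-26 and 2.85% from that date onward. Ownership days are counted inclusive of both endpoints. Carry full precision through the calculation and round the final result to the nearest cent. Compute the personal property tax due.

£6,114.15

2000-01-01 to 2000-03-25: 85 days at 2.8% → £410,000 × 2.8% × 85/366 = £2,666.1202
2000-03-26 to 2000-07-11: 108 days at 2.85% → £410,000 × 2.85% × 108/366 = £3,448.0328
Total = £6,114.1530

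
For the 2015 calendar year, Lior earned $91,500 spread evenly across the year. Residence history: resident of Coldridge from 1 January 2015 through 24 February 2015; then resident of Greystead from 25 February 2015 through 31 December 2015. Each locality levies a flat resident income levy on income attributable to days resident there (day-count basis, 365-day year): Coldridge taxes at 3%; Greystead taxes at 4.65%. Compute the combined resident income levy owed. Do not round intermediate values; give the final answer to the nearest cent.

$4,027.25

Coldridge, 1 January – 24 February 2015: 55 days → $91,500 × 3% × 55/365 = $413.6301
Greystead, 25 February – 31 December 2015: 310 days → $91,500 × 4.65% × 310/365 = $3,613.6233
Total = $4,027.2534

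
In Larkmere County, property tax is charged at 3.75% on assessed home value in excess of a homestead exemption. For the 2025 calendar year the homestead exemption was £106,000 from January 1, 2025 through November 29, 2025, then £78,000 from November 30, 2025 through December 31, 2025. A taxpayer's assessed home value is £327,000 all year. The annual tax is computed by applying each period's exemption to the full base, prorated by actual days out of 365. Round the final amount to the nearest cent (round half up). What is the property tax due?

£8,379.55

January 1 – November 29, 2025: 333 days, exemption £106,000 → (£327,000 − £106,000) × 3.75% × 333/365 = £7,560.9247
November 30 – December 31, 2025: 32 days, exemption £78,000 → (£327,000 − £78,000) × 3.75% × 32/365 = £818.6301
Total = £8,379.5548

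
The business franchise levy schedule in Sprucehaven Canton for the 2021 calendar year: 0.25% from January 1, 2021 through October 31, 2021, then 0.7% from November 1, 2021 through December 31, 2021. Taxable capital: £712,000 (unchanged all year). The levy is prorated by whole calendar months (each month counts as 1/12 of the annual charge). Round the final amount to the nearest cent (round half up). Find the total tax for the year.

January 1 – October 31, 2021: 10 months at 0.25% → £712,000 × 0.25% × 10/12 = £1,483.3333
November 1 – December 31, 2021: 2 months at 0.7% → £712,000 × 0.7% × 2/12 = £830.6667
Total = £2,314.0000

£2,314.00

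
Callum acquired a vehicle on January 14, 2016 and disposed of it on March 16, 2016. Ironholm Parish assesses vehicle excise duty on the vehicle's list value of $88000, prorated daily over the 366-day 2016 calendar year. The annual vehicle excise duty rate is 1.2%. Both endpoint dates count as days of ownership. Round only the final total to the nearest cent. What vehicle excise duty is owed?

$181.77

Days held (January 14 – March 16, 2016): 63 out of 366
Tax = $88000 × 1.2% × 63/366 = $181.7705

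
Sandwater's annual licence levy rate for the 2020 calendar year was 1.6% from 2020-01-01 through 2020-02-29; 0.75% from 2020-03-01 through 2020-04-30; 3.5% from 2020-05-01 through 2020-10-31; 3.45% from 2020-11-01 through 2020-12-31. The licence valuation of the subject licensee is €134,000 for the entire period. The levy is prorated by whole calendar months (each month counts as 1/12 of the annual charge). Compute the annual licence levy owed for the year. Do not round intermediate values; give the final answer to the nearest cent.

2020-01-01 to 2020-02-29: 2 months at 1.6% → €134,000 × 1.6% × 2/12 = €357.3333
2020-03-01 to 2020-04-30: 2 months at 0.75% → €134,000 × 0.75% × 2/12 = €167.5000
2020-05-01 to 2020-10-31: 6 months at 3.5% → €134,000 × 3.5% × 6/12 = €2,345.0000
2020-11-01 to 2020-12-31: 2 months at 3.45% → €134,000 × 3.45% × 2/12 = €770.5000
Total = €3,640.3333

€3,640.33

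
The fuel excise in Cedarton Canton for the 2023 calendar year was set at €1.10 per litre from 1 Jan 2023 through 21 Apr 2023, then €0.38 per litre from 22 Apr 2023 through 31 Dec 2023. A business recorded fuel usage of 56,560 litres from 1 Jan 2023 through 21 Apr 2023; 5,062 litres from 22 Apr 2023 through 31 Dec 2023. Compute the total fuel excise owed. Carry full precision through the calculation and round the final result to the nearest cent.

€64139.56

1 Jan – 21 Apr 2023: 56,560 litres at €1.10/litre → €62216.00
22 Apr – 31 Dec 2023: 5,062 litres at €0.38/litre → €1923.56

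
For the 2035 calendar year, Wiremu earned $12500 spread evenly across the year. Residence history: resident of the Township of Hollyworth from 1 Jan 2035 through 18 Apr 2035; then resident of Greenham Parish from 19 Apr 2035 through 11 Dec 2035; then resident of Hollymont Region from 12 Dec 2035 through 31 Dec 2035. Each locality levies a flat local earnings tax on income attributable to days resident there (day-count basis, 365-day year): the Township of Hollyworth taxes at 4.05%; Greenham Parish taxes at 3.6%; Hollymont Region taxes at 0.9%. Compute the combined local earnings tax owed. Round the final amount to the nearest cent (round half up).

The Township of Hollyworth, 1 Jan – 18 Apr 2035: 108 days → $12500 × 4.05% × 108/365 = $149.7945
Greenham Parish, 19 Apr – 11 Dec 2035: 237 days → $12500 × 3.6% × 237/365 = $292.1918
Hollymont Region, 12 Dec – 31 Dec 2035: 20 days → $12500 × 0.9% × 20/365 = $6.1644
Total = $448.1507

$448.15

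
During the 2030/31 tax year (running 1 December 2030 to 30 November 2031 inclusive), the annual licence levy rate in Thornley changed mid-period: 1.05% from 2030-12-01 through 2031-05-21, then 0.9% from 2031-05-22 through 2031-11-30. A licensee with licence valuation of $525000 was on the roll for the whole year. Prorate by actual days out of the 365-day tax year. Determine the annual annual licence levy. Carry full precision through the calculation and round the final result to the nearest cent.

2030-12-01 to 2031-05-21: 172 days at 1.05% → $525000 × 1.05% × 172/365 = $2597.6712
2031-05-22 to 2031-11-30: 193 days at 0.9% → $525000 × 0.9% × 193/365 = $2498.4247
Total = $5096.0959

$5096.10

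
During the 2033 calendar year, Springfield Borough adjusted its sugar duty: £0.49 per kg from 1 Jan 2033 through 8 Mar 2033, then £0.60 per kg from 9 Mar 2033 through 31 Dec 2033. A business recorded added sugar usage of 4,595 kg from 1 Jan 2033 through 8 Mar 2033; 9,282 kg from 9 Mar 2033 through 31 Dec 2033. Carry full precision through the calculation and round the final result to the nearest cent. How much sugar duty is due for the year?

1 Jan – 8 Mar 2033: 4,595 kg at £0.49/kg → £2251.55
9 Mar – 31 Dec 2033: 9,282 kg at £0.60/kg → £5569.20

£7820.75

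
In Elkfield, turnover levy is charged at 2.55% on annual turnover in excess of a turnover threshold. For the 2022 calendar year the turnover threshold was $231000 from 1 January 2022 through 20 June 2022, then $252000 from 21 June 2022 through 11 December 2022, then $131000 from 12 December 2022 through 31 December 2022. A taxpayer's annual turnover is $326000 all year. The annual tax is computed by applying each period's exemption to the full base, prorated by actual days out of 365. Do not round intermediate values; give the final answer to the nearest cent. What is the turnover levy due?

1 January – 20 June 2022: 171 days, exemption $231000 → ($326000 − $231000) × 2.55% × 171/365 = $1134.9247
21 June – 11 December 2022: 174 days, exemption $252000 → ($326000 − $252000) × 2.55% × 174/365 = $899.5562
12 December – 31 December 2022: 20 days, exemption $131000 → ($326000 − $131000) × 2.55% × 20/365 = $272.4658
Total = $2306.9466

$2306.95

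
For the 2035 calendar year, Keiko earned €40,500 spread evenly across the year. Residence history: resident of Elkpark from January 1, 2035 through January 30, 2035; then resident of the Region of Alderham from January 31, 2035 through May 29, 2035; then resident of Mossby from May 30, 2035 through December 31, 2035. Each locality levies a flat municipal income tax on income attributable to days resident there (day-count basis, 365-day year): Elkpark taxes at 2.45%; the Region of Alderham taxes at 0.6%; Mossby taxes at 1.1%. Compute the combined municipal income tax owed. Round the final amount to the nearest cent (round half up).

Elkpark, January 1 – January 30, 2035: 30 days → €40,500 × 2.45% × 30/365 = €81.5548
The Region of Alderham, January 31 – May 29, 2035: 119 days → €40,500 × 0.6% × 119/365 = €79.2247
Mossby, May 30 – December 31, 2035: 216 days → €40,500 × 1.1% × 216/365 = €263.6384
Total = €424.4178

€424.42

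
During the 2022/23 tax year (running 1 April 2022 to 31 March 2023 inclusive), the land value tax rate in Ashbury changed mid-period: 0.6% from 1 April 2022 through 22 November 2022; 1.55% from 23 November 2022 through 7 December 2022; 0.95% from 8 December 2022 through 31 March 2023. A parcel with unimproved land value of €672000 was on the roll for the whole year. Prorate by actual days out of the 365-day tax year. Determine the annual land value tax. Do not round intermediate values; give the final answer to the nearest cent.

€5028.95

1 April – 22 November 2022: 236 days at 0.6% → €672000 × 0.6% × 236/365 = €2606.9918
23 November – 7 December 2022: 15 days at 1.55% → €672000 × 1.55% × 15/365 = €428.0548
8 December 2022 – 31 March 2023: 114 days at 0.95% → €672000 × 0.95% × 114/365 = €1993.9068
Total = €5028.9534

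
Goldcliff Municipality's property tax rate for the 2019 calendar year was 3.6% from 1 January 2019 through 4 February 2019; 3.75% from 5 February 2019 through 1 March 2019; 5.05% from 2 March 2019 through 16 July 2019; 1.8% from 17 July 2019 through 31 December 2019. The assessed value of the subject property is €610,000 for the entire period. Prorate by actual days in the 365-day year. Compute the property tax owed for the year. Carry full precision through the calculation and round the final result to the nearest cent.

€20,288.77

1 January – 4 February 2019: 35 days at 3.6% → €610,000 × 3.6% × 35/365 = €2,105.7534
5 February – 1 March 2019: 25 days at 3.75% → €610,000 × 3.75% × 25/365 = €1,566.7808
2 March – 16 July 2019: 137 days at 5.05% → €610,000 × 5.05% × 137/365 = €11,562.4247
17 July – 31 December 2019: 168 days at 1.8% → €610,000 × 1.8% × 168/365 = €5,053.8082
Total = €20,288.7671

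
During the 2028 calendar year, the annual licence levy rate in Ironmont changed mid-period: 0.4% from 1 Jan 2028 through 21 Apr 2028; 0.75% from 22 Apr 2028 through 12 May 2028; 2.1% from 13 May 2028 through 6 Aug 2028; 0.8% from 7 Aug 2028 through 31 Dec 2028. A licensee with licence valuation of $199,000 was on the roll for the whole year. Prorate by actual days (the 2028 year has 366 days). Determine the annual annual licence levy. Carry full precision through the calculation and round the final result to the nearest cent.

1 Jan – 21 Apr 2028: 112 days at 0.4% → $199,000 × 0.4% × 112/366 = $243.5847
22 Apr – 12 May 2028: 21 days at 0.75% → $199,000 × 0.75% × 21/366 = $85.6352
13 May – 6 Aug 2028: 86 days at 2.1% → $199,000 × 2.1% × 86/366 = $981.9508
7 Aug – 31 Dec 2028: 147 days at 0.8% → $199,000 × 0.8% × 147/366 = $639.4098
Total = $1,950.5806

$1,950.58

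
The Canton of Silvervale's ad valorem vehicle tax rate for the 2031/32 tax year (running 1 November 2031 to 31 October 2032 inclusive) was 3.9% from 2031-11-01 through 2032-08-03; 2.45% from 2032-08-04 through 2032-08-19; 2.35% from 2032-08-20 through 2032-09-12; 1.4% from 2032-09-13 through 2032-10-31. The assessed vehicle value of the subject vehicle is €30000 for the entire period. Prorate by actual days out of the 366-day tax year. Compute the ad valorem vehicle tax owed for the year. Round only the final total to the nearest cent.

€1020.08

2031-11-01 to 2032-08-03: 277 days at 3.9% → €30000 × 3.9% × 277/366 = €885.4918
2032-08-04 to 2032-08-19: 16 days at 2.45% → €30000 × 2.45% × 16/366 = €32.1311
2032-08-20 to 2032-09-12: 24 days at 2.35% → €30000 × 2.35% × 24/366 = €46.2295
2032-09-13 to 2032-10-31: 49 days at 1.4% → €30000 × 1.4% × 49/366 = €56.2295
Total = €1020.0820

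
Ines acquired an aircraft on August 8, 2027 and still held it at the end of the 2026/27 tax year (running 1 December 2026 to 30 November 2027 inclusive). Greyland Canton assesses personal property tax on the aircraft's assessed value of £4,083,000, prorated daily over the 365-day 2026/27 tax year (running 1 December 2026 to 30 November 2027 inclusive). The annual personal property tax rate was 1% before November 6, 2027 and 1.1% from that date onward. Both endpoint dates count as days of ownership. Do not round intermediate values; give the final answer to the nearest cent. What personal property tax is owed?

August 8 – November 5, 2027: 90 days at 1% → £4,083,000 × 1% × 90/365 = £10,067.6712
November 6 – November 30, 2027: 25 days at 1.1% → £4,083,000 × 1.1% × 25/365 = £3,076.2329
Total = £13,143.9041

£13,143.90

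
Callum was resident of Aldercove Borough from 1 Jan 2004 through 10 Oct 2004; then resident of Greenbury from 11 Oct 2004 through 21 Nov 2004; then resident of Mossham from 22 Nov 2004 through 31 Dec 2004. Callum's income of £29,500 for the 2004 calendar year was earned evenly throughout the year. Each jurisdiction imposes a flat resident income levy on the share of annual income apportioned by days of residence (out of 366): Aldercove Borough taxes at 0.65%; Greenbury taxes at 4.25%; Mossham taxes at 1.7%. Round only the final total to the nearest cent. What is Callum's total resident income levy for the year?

£347.47

Aldercove Borough, 1 Jan – 10 Oct 2004: 284 days → £29,500 × 0.65% × 284/366 = £148.7896
Greenbury, 11 Oct – 21 Nov 2004: 42 days → £29,500 × 4.25% × 42/366 = £143.8730
Mossham, 22 Nov – 31 Dec 2004: 40 days → £29,500 × 1.7% × 40/366 = £54.8087
Total = £347.4713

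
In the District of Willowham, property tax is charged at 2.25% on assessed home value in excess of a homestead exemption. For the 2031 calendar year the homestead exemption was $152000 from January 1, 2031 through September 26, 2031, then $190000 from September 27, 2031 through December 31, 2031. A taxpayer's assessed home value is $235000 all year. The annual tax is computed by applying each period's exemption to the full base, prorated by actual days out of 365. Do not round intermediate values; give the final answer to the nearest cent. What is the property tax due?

January 1 – September 26, 2031: 269 days, exemption $152000 → ($235000 − $152000) × 2.25% × 269/365 = $1376.3219
September 27 – December 31, 2031: 96 days, exemption $190000 → ($235000 − $190000) × 2.25% × 96/365 = $266.3014
Total = $1642.6233

$1642.62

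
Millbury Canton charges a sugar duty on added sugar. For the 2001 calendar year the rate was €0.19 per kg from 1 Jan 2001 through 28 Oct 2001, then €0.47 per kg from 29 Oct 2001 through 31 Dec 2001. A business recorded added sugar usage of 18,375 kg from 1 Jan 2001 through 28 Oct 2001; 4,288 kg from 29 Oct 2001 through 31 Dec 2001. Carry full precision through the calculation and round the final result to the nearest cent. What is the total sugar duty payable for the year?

1 Jan – 28 Oct 2001: 18,375 kg at €0.19/kg → €3,491.25
29 Oct – 31 Dec 2001: 4,288 kg at €0.47/kg → €2,015.36

€5,506.61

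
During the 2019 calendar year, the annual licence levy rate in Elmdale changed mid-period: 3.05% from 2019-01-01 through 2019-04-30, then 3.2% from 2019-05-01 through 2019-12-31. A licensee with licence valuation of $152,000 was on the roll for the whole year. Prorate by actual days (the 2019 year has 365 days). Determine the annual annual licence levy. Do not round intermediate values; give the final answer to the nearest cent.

2019-01-01 to 2019-04-30: 120 days at 3.05% → $152,000 × 3.05% × 120/365 = $1,524.1644
2019-05-01 to 2019-12-31: 245 days at 3.2% → $152,000 × 3.2% × 245/365 = $3,264.8767
Total = $4,789.0411

$4,789.04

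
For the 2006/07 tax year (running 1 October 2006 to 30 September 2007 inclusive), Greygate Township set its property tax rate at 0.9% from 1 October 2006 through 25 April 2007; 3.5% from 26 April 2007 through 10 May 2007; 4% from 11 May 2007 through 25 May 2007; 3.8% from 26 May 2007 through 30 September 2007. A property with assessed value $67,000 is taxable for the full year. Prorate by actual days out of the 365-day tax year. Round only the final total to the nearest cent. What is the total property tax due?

1 October 2006 – 25 April 2007: 207 days at 0.9% → $67,000 × 0.9% × 207/365 = $341.9753
26 April – 10 May 2007: 15 days at 3.5% → $67,000 × 3.5% × 15/365 = $96.3699
11 May – 25 May 2007: 15 days at 4% → $67,000 × 4% × 15/365 = $110.1370
26 May – 30 September 2007: 128 days at 3.8% → $67,000 × 3.8% × 128/365 = $892.8438
Total = $1,441.3260

$1,441.33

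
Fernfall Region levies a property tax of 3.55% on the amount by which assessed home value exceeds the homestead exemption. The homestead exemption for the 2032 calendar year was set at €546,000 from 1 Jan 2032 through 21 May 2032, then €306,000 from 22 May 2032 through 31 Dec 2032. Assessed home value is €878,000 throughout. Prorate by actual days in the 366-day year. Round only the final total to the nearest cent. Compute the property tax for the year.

1 Jan – 21 May 2032: 142 days, exemption €546,000 → (€878,000 − €546,000) × 3.55% × 142/366 = €4,572.7104
22 May – 31 Dec 2032: 224 days, exemption €306,000 → (€878,000 − €306,000) × 3.55% × 224/366 = €12,427.7158
Total = €17,000.4262

€17,000.43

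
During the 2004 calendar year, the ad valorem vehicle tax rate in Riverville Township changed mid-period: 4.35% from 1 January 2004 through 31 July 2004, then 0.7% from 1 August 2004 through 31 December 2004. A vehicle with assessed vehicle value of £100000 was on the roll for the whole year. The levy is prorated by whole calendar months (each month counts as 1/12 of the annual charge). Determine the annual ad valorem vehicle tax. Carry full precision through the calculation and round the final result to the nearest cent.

1 January – 31 July 2004: 7 months at 4.35% → £100000 × 4.35% × 7/12 = £2537.5000
1 August – 31 December 2004: 5 months at 0.7% → £100000 × 0.7% × 5/12 = £291.6667
Total = £2829.1667

£2829.17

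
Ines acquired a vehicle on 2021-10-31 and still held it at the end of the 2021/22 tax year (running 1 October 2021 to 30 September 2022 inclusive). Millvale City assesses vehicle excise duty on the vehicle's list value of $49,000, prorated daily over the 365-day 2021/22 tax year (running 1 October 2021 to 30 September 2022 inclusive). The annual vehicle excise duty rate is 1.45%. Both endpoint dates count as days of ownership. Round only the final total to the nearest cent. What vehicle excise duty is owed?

$652.10

Days held (2021-10-31 to 2022-09-30): 335 out of 365
Tax = $49,000 × 1.45% × 335/365 = $652.1027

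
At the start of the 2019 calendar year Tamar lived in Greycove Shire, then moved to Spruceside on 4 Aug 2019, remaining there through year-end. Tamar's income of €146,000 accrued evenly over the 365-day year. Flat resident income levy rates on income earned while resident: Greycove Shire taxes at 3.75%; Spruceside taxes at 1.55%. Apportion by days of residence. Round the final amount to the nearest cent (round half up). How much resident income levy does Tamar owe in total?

Greycove Shire, 1 Jan – 3 Aug 2019: 215 days → €146,000 × 3.75% × 215/365 = €3,225.0000
Spruceside, 4 Aug – 31 Dec 2019: 150 days → €146,000 × 1.55% × 150/365 = €930.0000
Total = €4,155.0000

€4,155.00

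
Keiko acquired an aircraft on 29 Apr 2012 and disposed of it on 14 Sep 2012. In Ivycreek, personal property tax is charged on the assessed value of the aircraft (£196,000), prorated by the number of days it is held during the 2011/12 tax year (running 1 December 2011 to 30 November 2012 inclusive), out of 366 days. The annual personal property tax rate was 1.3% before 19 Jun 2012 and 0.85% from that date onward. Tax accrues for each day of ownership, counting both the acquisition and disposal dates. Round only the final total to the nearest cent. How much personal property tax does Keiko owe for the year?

£755.62

29 Apr – 18 Jun 2012: 51 days at 1.3% → £196,000 × 1.3% × 51/366 = £355.0492
19 Jun – 14 Sep 2012: 88 days at 0.85% → £196,000 × 0.85% × 88/366 = £400.5683
Total = £755.6175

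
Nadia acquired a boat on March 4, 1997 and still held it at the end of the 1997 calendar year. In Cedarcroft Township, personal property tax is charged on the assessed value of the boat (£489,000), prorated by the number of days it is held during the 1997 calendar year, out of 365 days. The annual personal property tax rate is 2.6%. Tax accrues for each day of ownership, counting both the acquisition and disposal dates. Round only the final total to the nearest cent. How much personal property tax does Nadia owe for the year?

£10,554.36

Days held (March 4 – December 31, 1997): 303 out of 365
Tax = £489,000 × 2.6% × 303/365 = £10,554.3616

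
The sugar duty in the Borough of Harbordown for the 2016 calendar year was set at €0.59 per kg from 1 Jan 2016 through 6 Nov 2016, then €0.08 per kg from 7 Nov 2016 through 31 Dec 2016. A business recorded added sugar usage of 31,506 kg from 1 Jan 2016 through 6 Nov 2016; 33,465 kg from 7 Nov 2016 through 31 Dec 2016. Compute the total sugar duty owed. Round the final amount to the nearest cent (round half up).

€21,265.74

1 Jan – 6 Nov 2016: 31,506 kg at €0.59/kg → €18,588.54
7 Nov – 31 Dec 2016: 33,465 kg at €0.08/kg → €2,677.20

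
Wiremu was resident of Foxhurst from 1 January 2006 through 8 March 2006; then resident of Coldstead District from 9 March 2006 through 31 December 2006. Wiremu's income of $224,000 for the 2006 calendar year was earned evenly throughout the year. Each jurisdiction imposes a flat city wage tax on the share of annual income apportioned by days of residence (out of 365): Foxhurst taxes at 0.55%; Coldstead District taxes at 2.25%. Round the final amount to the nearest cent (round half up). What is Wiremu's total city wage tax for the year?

$4,341.00

Foxhurst, 1 January – 8 March 2006: 67 days → $224,000 × 0.55% × 67/365 = $226.1479
Coldstead District, 9 March – 31 December 2006: 298 days → $224,000 × 2.25% × 298/365 = $4,114.8493
Total = $4,340.9973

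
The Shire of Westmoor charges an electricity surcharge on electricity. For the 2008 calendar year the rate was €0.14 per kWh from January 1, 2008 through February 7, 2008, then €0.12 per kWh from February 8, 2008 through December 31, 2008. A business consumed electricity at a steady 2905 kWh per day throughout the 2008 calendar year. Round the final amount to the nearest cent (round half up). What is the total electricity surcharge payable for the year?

January 1 – February 7, 2008: 38 days × 2905 kWh/day = 110,390 kWh at €0.14/kWh → €15,454.60
February 8 – December 31, 2008: 328 days × 2905 kWh/day = 952,840 kWh at €0.12/kWh → €114,340.80

€129,795.40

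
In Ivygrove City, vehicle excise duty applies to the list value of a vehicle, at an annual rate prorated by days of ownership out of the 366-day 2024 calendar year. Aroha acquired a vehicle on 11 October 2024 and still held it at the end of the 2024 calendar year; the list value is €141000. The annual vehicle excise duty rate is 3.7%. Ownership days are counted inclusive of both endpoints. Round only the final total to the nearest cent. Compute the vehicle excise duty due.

Days held (11 October – 31 December 2024): 82 out of 366
Tax = €141000 × 3.7% × 82/366 = €1168.8361

€1168.84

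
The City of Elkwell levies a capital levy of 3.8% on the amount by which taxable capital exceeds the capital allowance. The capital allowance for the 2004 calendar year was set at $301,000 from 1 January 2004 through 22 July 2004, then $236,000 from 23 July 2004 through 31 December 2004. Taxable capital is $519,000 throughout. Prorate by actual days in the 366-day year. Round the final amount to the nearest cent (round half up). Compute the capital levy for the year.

$9,377.28

1 January – 22 July 2004: 204 days, exemption $301,000 → ($519,000 − $301,000) × 3.8% × 204/366 = $4,617.3115
23 July – 31 December 2004: 162 days, exemption $236,000 → ($519,000 − $236,000) × 3.8% × 162/366 = $4,759.9672
Total = $9,377.2787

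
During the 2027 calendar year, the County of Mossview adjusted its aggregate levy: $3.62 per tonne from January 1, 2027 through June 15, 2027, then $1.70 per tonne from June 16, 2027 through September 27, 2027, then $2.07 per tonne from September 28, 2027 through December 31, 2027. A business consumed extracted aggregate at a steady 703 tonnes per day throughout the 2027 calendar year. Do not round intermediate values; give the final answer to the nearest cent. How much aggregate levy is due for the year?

January 1 – June 15, 2027: 166 days × 703 tonnes/day = 116,698 tonnes at $3.62/tonne → $422,446.76
June 16 – September 27, 2027: 104 days × 703 tonnes/day = 73,112 tonnes at $1.70/tonne → $124,290.40
September 28 – December 31, 2027: 95 days × 703 tonnes/day = 66,785 tonnes at $2.07/tonne → $138,244.95

$684,982.11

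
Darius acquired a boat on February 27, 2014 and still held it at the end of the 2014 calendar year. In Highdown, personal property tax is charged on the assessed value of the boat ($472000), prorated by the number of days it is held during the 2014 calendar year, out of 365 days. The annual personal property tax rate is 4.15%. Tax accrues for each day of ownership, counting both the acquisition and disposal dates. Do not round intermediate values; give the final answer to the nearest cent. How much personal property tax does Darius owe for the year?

$16529.05

Days held (February 27 – December 31, 2014): 308 out of 365
Tax = $472000 × 4.15% × 308/365 = $16529.0521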